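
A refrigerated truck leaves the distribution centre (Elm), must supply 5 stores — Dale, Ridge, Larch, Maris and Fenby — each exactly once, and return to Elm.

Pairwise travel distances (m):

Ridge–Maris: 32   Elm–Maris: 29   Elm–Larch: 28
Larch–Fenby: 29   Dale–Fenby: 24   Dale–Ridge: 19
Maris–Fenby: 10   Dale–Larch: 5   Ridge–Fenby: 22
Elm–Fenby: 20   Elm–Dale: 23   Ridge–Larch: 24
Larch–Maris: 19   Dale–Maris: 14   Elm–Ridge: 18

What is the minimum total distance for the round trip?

91 m — the shortest possible round trip.

There are 60 distinct closed tours to check (reversals are equivalent).
Elm - Dale - Ridge - Larch - Maris - Fenby - Elm: 23+19+24+19+10+20 = 115
Elm - Dale - Ridge - Larch - Fenby - Maris - Elm: 23+19+24+29+10+29 = 134
Elm - Dale - Ridge - Maris - Larch - Fenby - Elm: 23+19+32+19+29+20 = 142
Elm - Dale - Ridge - Maris - Fenby - Larch - Elm: 23+19+32+10+29+28 = 141
Elm - Dale - Ridge - Fenby - Larch - Maris - Elm: 23+19+22+29+19+29 = 141
Elm - Dale - Ridge - Fenby - Maris - Larch - Elm: 23+19+22+10+19+28 = 121
Elm - Dale - Larch - Ridge - Maris - Fenby - Elm: 23+5+24+32+10+20 = 114
Elm - Dale - Larch - Ridge - Fenby - Maris - Elm: 23+5+24+22+10+29 = 113
Elm - Dale - Larch - Maris - Ridge - Fenby - Elm: 23+5+19+32+22+20 = 121
Elm - Dale - Larch - Maris - Fenby - Ridge - Elm: 23+5+19+10+22+18 = 97
Elm - Dale - Larch - Fenby - Ridge - Maris - Elm: 23+5+29+22+32+29 = 140
Elm - Dale - Larch - Fenby - Maris - Ridge - Elm: 23+5+29+10+32+18 = 117
Elm - Dale - Maris - Ridge - Larch - Fenby - Elm: 23+14+32+24+29+20 = 142
Elm - Dale - Maris - Ridge - Fenby - Larch - Elm: 23+14+32+22+29+28 = 148
… (46 more)
Elm - Ridge - Dale - Larch - Maris - Fenby - Elm: 18+19+5+19+10+20 = 91  ← best
The minimum is 91.
One optimal route: Elm → Ridge → Dale → Larch → Maris → Fenby → Elm (or its reverse).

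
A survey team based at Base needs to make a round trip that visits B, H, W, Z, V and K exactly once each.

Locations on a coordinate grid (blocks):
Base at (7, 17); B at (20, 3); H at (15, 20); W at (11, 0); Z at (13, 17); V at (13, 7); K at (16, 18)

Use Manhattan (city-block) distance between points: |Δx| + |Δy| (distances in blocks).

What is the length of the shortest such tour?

Minimum total distance: 70 blocks.

Base - B - H - W - Z - V - K - Base: 27+22+24+19+10+14+10 = 126
Base - B - H - W - Z - K - V - Base: 27+22+24+19+4+14+16 = 126
Base - B - H - W - V - Z - K - Base: 27+22+24+9+10+4+10 = 106
Base - B - H - W - V - K - Z - Base: 27+22+24+9+14+4+6 = 106
Base - B - H - W - K - Z - V - Base: 27+22+24+23+4+10+16 = 126
Base - B - H - W - K - V - Z - Base: 27+22+24+23+14+10+6 = 126
Base - B - H - Z - W - V - K - Base: 27+22+5+19+9+14+10 = 106
Base - B - H - Z - W - K - V - Base: 27+22+5+19+23+14+16 = 126
… (352 more)
Base - H - K - B - W - V - Z - Base: 11+3+19+12+9+10+6 = 70  ← best
The minimum is 70.
One optimal route: Base → H → K → B → W → V → Z → Base (or its reverse).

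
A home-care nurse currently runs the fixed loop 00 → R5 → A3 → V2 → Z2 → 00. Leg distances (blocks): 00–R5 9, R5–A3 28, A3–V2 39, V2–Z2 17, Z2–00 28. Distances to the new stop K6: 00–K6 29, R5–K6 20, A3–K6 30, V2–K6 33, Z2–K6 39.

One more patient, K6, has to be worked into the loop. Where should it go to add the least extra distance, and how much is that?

Insertion cost between consecutive stops i–j is d(i,K6) + d(K6,j) − d(i,j):
  between 00 and R5: 29 + 20 − 9 = 40
  between R5 and A3: 20 + 30 − 28 = 22
  between A3 and V2: 30 + 33 − 39 = 24
  between V2 and Z2: 33 + 39 − 17 = 55
  between Z2 and 00: 39 + 29 − 28 = 40
Cheapest insertion is between R5 and A3, adding 22.
New total = 121 + 22 = 143.

+22 blocks — insert K6 between R5 and A3.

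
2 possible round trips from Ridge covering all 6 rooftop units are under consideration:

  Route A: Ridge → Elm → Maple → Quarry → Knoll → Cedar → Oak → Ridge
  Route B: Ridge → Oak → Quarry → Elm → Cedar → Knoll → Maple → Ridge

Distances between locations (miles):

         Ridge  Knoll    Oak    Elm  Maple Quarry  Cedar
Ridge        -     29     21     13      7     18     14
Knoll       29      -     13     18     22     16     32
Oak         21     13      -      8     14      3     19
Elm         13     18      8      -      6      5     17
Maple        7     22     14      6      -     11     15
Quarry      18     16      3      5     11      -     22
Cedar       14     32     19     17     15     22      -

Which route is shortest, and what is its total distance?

Route A: 13 + 6 + 11 + 16 + 32 + 19 + 21 = 118
Route B: 21 + 3 + 5 + 17 + 32 + 22 + 7 = 107

107 miles — Route B is the shortest.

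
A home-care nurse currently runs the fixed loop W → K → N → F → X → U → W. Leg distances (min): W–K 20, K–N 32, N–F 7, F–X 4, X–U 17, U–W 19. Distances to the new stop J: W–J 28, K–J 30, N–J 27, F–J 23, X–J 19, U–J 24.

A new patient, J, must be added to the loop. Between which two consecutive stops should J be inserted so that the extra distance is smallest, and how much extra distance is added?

Minimum extra distance: 25 min, inserting J between K and N.

Insertion cost between consecutive stops i–j is d(i,J) + d(J,j) − d(i,j):
  between W and K: 28 + 30 − 20 = 38
  between K and N: 30 + 27 − 32 = 25
  between N and F: 27 + 23 − 7 = 43
  between F and X: 23 + 19 − 4 = 38
  between X and U: 19 + 24 − 17 = 26
  between U and W: 24 + 28 − 19 = 33
Cheapest insertion is between K and N, adding 25.
New total = 99 + 25 = 124.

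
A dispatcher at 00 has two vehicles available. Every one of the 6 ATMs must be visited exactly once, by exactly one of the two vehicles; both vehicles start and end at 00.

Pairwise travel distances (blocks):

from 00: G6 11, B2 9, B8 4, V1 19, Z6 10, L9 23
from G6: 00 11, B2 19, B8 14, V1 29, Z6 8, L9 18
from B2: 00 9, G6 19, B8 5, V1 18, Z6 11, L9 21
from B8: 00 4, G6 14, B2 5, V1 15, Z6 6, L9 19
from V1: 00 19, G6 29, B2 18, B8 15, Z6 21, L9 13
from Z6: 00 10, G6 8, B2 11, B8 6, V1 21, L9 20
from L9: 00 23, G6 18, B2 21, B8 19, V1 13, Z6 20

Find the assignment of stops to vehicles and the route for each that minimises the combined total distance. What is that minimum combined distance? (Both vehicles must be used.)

Try each way of splitting the stops between the two vehicles (each non-empty) and, for each split, find the best tour for each vehicle:
  {G6} + {B2, B8, V1, Z6, L9}: 22 + 70 = 92
  {B2} + {G6, B8, V1, Z6, L9}: 18 + 68 = 86
  {G6, B2} + {B8, V1, Z6, L9}: 39 + 62 = 101
  {B8} + {G6, B2, V1, Z6, L9}: 8 + 76 = 84
  {G6, B8} + {B2, V1, Z6, L9}: 29 + 70 = 99
  {B2, B8} + {G6, V1, Z6, L9}: 18 + 68 = 86
  … (31 splits in total)
Best: vehicle 1 00 → B8 → 00 = 8; vehicle 2 00 → B2 → V1 → L9 → G6 → Z6 → 00 = 76; combined 84.

84 blocks — the smallest possible combined total.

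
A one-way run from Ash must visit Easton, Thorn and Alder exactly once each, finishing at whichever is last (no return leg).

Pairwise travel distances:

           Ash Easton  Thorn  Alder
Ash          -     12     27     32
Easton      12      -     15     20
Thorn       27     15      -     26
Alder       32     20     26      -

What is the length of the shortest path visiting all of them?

53 — the minimum one-way total.

There are 3! = 6 possible orderings.
Ash→Easton→Thorn→Alder: 12+15+26 = 53
Ash→Easton→Alder→Thorn: 12+20+26 = 58
Ash→Thorn→Easton→Alder: 27+15+20 = 62
Ash→Thorn→Alder→Easton: 27+26+20 = 73
Ash→Alder→Easton→Thorn: 32+20+15 = 67
Ash→Alder→Thorn→Easton: 32+26+15 = 73
The minimum is 53.
One shortest path: Ash → Easton → Thorn → Alder.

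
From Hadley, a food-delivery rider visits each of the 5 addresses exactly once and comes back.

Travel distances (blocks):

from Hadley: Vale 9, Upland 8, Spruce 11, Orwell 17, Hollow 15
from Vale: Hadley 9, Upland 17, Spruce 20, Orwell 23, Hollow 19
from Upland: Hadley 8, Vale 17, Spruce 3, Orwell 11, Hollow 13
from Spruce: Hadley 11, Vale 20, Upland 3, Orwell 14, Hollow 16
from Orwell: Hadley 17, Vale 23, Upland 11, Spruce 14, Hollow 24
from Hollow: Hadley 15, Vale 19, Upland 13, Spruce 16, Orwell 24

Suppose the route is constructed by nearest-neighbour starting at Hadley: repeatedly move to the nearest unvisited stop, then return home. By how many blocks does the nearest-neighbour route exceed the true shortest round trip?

7 blocks longer than the optimal tour.

From Hadley: Upland=8, Vale=9, Spruce=11, Hollow=15, Orwell=17 → choose Upland (8).
From Upland: Spruce=3, Orwell=11, Hollow=13, Vale=17 → choose Spruce (3).
From Spruce: Orwell=14, Hollow=16, Vale=20 → choose Orwell (14).
From Orwell: Vale=23, Hollow=24 → choose Vale (23).
From Vale: Hollow=19 → choose Hollow (19).
NN route Hadley → Upland → Spruce → Orwell → Vale → Hollow → Hadley costs 82.
Optimal: Hadley → Vale → Hollow → Upland → Spruce → Orwell → Hadley costs 75 (by enumerating all 60 distinct tours).
Excess = 82 − 75 = 7.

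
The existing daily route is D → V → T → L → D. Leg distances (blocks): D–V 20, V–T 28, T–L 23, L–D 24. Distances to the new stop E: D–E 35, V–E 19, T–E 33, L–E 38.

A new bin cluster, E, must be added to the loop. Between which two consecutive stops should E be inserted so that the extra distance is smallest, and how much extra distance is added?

Minimum extra distance: 24 blocks, inserting E between V and T.

Insertion cost between consecutive stops i–j is d(i,E) + d(E,j) − d(i,j):
  between D and V: 35 + 19 − 20 = 34
  between V and T: 19 + 33 − 28 = 24
  between T and L: 33 + 38 − 23 = 48
  between L and D: 38 + 35 − 24 = 49
Cheapest insertion is between V and T, adding 24.
New total = 95 + 24 = 119.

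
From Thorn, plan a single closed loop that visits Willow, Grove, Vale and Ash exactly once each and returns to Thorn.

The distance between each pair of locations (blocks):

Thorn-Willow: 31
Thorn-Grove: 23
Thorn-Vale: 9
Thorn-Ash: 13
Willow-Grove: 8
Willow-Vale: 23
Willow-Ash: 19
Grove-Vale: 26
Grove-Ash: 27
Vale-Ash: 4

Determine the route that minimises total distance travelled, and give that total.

Shortest round trip = 63 blocks.

With 4 stops there are 4!/2 = 12 distinct round trips (a route and its reverse cost the same).
Thorn - Willow - Grove - Vale - Ash - Thorn: 31+8+26+4+13 = 82
Thorn - Willow - Grove - Ash - Vale - Thorn: 31+8+27+4+9 = 79
Thorn - Willow - Vale - Grove - Ash - Thorn: 31+23+26+27+13 = 120
Thorn - Willow - Vale - Ash - Grove - Thorn: 31+23+4+27+23 = 108
Thorn - Willow - Ash - Grove - Vale - Thorn: 31+19+27+26+9 = 112
Thorn - Willow - Ash - Vale - Grove - Thorn: 31+19+4+26+23 = 103
Thorn - Grove - Willow - Vale - Ash - Thorn: 23+8+23+4+13 = 71
Thorn - Grove - Willow - Ash - Vale - Thorn: 23+8+19+4+9 = 63
Thorn - Grove - Vale - Willow - Ash - Thorn: 23+26+23+19+13 = 104
Thorn - Grove - Ash - Willow - Vale - Thorn: 23+27+19+23+9 = 101
Thorn - Vale - Willow - Grove - Ash - Thorn: 9+23+8+27+13 = 80
Thorn - Vale - Grove - Willow - Ash - Thorn: 9+26+8+19+13 = 75
The minimum is 63.
One optimal route: Thorn → Grove → Willow → Ash → Vale → Thorn (or its reverse).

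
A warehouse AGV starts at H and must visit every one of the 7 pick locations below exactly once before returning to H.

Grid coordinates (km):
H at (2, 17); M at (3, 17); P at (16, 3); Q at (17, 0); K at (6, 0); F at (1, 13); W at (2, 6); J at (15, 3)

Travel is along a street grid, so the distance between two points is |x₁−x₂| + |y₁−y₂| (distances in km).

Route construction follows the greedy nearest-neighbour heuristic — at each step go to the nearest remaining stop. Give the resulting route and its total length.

H → [M:1 / F:5 / W:11 / K:21 / J:27 / P:28 / Q:32] → M (1)
M → [F:6 / W:12 / K:20 / J:26 / P:27 / Q:31] → F (6)
F → [W:8 / K:18 / J:24 / P:25 / Q:29] → W (8)
W → [K:10 / J:16 / P:17 / Q:21] → K (10)
K → [Q:11 / J:12 / P:13] → Q (11)
Q → [P:4 / J:5] → P (4)
P → [J:1] → J (1)
Return J→H: 27.
Total = 1 + 6 + 8 + 10 + 11 + 4 + 1 + 27 = 68.

Total distance 68 km via the nearest-neighbour route H → M → F → W → K → Q → P → J → H.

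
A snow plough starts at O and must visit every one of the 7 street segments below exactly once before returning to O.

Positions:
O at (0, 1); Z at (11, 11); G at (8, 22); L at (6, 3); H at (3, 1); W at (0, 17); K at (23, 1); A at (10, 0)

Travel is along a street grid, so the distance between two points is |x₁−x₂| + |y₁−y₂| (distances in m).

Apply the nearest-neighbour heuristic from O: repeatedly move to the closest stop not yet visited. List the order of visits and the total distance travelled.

From O: distances to unvisited — H=3, L=8, A=11, W=16, Z=21, K=23, G=29. Nearest is H (3).
From H: distances to unvisited — L=5, A=8, Z=18, W=19, K=20, G=26. Nearest is L (5).
From L: distances to unvisited — A=7, Z=13, K=19, W=20, G=21. Nearest is A (7).
From A: distances to unvisited — Z=12, K=14, G=24, W=27. Nearest is Z (12).
From Z: distances to unvisited — G=14, W=17, K=22. Nearest is G (14).
From G: distances to unvisited — W=13, K=36. Nearest is W (13).
From W: distances to unvisited — K=39. Nearest is K (39).
Return K→O: 23.
Total = 3 + 5 + 7 + 12 + 14 + 13 + 39 + 23 = 116.

Total distance 116 m via the nearest-neighbour route O → H → L → A → Z → G → W → K → O.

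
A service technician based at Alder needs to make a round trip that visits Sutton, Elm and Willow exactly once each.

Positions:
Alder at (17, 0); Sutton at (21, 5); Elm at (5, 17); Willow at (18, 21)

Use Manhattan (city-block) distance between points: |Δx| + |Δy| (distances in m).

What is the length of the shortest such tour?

74 m — the shortest possible round trip.

Alder → Sutton → Elm → Willow → Alder: 9+28+17+22 = 76
Alder → Sutton → Willow → Elm → Alder: 9+19+17+29 = 74
Alder → Elm → Sutton → Willow → Alder: 29+28+19+22 = 98
The minimum is 74.
One optimal route: Alder → Sutton → Willow → Elm → Alder (or its reverse).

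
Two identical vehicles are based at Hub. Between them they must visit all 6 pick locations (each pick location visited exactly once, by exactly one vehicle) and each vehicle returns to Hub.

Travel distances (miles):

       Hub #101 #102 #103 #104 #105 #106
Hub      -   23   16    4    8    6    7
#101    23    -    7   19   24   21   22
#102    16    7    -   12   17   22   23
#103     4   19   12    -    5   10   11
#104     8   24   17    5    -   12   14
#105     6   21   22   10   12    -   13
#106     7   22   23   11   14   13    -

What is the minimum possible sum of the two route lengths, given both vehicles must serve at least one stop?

Try each way of splitting the stops between the two vehicles (each non-empty) and, for each split, find the best tour for each vehicle:
  {#101} + {#102, #103, #104, #105, #106}: 46 + 65 = 111
  {#102} + {#101, #103, #104, #105, #106}: 32 + 71 = 103
  {#101, #102} + {#103, #104, #105, #106}: 46 + 41 = 87
  {#103} + {#101, #102, #104, #105, #106}: 8 + 71 = 79
  {#101, #103} + {#102, #104, #105, #106}: 46 + 65 = 111
  {#102, #103} + {#101, #104, #105, #106}: 32 + 70 = 102
  … (31 splits in total)
  {#105} + {#101, #102, #103, #104, #106}: 12 + 61 = 73  ← best
Best: vehicle 1 Hub → #105 → Hub = 12; vehicle 2 Hub → #104 → #103 → #102 → #101 → #106 → Hub = 61; combined 73.

Minimum combined distance: 73 miles.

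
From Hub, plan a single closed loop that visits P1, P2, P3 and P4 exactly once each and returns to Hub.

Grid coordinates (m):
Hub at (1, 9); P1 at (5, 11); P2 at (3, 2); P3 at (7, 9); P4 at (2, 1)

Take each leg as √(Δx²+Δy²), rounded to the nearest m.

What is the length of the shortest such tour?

There are 12 distinct closed tours to check (reversals are equivalent).
Hub → P1 → P2 → P3 → P4 → Hub: 4+9+8+9+8 = 38
Hub → P1 → P2 → P4 → P3 → Hub: 4+9+1+9+6 = 29
Hub → P1 → P3 → P2 → P4 → Hub: 4+3+8+1+8 = 24
Hub → P1 → P3 → P4 → P2 → Hub: 4+3+9+1+7 = 24
Hub → P1 → P4 → P2 → P3 → Hub: 4+10+1+8+6 = 29
Hub → P1 → P4 → P3 → P2 → Hub: 4+10+9+8+7 = 38
Hub → P2 → P1 → P3 → P4 → Hub: 7+9+3+9+8 = 36
Hub → P2 → P1 → P4 → P3 → Hub: 7+9+10+9+6 = 41
Hub → P2 → P3 → P1 → P4 → Hub: 7+8+3+10+8 = 36
Hub → P2 → P4 → P1 → P3 → Hub: 7+1+10+3+6 = 27
Hub → P3 → P1 → P2 → P4 → Hub: 6+3+9+1+8 = 27
Hub → P3 → P2 → P1 → P4 → Hub: 6+8+9+10+8 = 41
The minimum is 24.
One optimal route: Hub → P1 → P3 → P2 → P4 → Hub (or its reverse).

Shortest round trip = 24 m.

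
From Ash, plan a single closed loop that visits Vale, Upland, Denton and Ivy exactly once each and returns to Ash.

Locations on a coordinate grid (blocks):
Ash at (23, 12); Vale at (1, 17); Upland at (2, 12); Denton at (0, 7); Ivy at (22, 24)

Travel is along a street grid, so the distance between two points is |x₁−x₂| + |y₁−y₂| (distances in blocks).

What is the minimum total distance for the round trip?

Ash-Vale-Upland-Denton-Ivy-Ash: 27+6+7+39+13 = 92
Ash-Vale-Upland-Ivy-Denton-Ash: 27+6+32+39+28 = 132
Ash-Vale-Denton-Upland-Ivy-Ash: 27+11+7+32+13 = 90
Ash-Vale-Denton-Ivy-Upland-Ash: 27+11+39+32+21 = 130
Ash-Vale-Ivy-Upland-Denton-Ash: 27+28+32+7+28 = 122
Ash-Vale-Ivy-Denton-Upland-Ash: 27+28+39+7+21 = 122
Ash-Upland-Vale-Denton-Ivy-Ash: 21+6+11+39+13 = 90
Ash-Upland-Vale-Ivy-Denton-Ash: 21+6+28+39+28 = 122
Ash-Upland-Denton-Vale-Ivy-Ash: 21+7+11+28+13 = 80
Ash-Upland-Ivy-Vale-Denton-Ash: 21+32+28+11+28 = 120
Ash-Denton-Vale-Upland-Ivy-Ash: 28+11+6+32+13 = 90
Ash-Denton-Upland-Vale-Ivy-Ash: 28+7+6+28+13 = 82
The minimum is 80.
One optimal route: Ash → Upland → Denton → Vale → Ivy → Ash (or its reverse).

80 blocks — the shortest possible round trip.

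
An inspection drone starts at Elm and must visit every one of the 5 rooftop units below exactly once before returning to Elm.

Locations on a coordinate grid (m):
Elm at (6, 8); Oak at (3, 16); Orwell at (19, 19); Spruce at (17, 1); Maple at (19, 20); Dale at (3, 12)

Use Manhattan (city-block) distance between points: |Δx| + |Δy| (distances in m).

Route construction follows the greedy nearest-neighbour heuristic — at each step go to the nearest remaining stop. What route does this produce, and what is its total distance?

Nearest-neighbour total = 70 m; route Elm → Dale → Oak → Orwell → Maple → Spruce → Elm.

Elm → [Dale:7 / Oak:11 / Spruce:18 / Orwell:24 / Maple:25] → Dale (7)
Dale → [Oak:4 / Orwell:23 / Maple:24 / Spruce:25] → Oak (4)
Oak → [Orwell:19 / Maple:20 / Spruce:29] → Orwell (19)
Orwell → [Maple:1 / Spruce:20] → Maple (1)
Maple → [Spruce:21] → Spruce (21)
Return Spruce→Elm: 18.
Total = 7 + 4 + 19 + 1 + 21 + 18 = 70.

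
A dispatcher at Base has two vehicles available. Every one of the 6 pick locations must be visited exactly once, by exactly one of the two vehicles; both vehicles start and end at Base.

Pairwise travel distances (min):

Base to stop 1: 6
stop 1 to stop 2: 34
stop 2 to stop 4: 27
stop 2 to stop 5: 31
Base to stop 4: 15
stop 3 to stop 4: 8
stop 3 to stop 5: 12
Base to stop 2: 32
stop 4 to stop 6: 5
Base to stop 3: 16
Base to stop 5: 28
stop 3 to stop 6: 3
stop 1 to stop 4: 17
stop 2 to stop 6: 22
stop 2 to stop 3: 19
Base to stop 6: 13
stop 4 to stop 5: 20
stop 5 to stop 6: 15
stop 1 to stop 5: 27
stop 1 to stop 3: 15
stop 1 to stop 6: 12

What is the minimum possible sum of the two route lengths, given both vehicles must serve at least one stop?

Check every non-empty split of the stops between the two vehicles; for each half take its own optimal tour:
  {stop 1} + {stop 2, stop 3, stop 4, stop 5, stop 6}: 12 + 98 = 110
  {stop 2} + {stop 1, stop 3, stop 4, stop 5, stop 6}: 64 + 68 = 132
  {stop 1, stop 2} + {stop 3, stop 4, stop 5, stop 6}: 72 + 63 = 135
  {stop 3} + {stop 1, stop 2, stop 4, stop 5, stop 6}: 32 + 106 = 138
  {stop 1, stop 3} + {stop 2, stop 4, stop 5, stop 6}: 37 + 98 = 135
  {stop 2, stop 3} + {stop 1, stop 4, stop 5, stop 6}: 67 + 68 = 135
  … (31 splits in total)
Best: vehicle 1 Base → stop 1 → Base = 12; vehicle 2 Base → stop 2 → stop 3 → stop 5 → stop 6 → stop 4 → Base = 98; combined 110.

Minimum combined distance: 110 min.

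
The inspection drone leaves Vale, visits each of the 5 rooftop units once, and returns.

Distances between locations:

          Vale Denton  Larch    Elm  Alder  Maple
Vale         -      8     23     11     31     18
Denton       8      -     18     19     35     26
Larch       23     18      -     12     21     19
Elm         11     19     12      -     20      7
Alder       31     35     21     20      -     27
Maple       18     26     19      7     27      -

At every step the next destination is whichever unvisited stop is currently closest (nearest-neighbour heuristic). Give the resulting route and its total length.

Nearest-neighbour total = 103; route Vale → Denton → Larch → Elm → Maple → Alder → Vale.

From Vale: distances to unvisited — Denton=8, Elm=11, Maple=18, Larch=23, Alder=31. Nearest is Denton (8).
From Denton: distances to unvisited — Larch=18, Elm=19, Maple=26, Alder=35. Nearest is Larch (18).
From Larch: distances to unvisited — Elm=12, Maple=19, Alder=21. Nearest is Elm (12).
From Elm: distances to unvisited — Maple=7, Alder=20. Nearest is Maple (7).
From Maple: distances to unvisited — Alder=27. Nearest is Alder (27).
Return Alder→Vale: 31.
Total = 8 + 18 + 12 + 7 + 27 + 31 = 103.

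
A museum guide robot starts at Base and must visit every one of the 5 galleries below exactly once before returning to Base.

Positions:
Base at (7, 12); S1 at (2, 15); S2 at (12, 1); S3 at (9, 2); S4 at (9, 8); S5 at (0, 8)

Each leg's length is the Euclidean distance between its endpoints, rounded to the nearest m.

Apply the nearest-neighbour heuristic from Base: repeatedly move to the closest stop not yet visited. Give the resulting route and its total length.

From Base: distances to unvisited — S4=4, S1=6, S5=8, S3=10, S2=12. Nearest is S4 (4).
From S4: distances to unvisited — S3=6, S2=8, S5=9, S1=10. Nearest is S3 (6).
From S3: distances to unvisited — S2=3, S5=11, S1=15. Nearest is S2 (3).
From S2: distances to unvisited — S5=14, S1=17. Nearest is S5 (14).
From S5: distances to unvisited — S1=7. Nearest is S1 (7).
Return S1→Base: 6.
Total = 4 + 6 + 3 + 14 + 7 + 6 = 40.

Nearest-neighbour total = 40 m; route Base → S4 → S3 → S2 → S5 → S1 → Base.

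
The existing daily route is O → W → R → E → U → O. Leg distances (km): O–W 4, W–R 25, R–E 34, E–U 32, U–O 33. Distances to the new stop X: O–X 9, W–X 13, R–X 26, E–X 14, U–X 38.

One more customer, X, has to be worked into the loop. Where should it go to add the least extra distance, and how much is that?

Insertion cost between consecutive stops i–j is d(i,X) + d(X,j) − d(i,j):
  between O and W: 9 + 13 − 4 = 18
  between W and R: 13 + 26 − 25 = 14
  between R and E: 26 + 14 − 34 = 6
  between E and U: 14 + 38 − 32 = 20
  between U and O: 38 + 9 − 33 = 14
Cheapest insertion is between R and E, adding 6.
New total = 128 + 6 = 134.

+6 km — insert X between R and E.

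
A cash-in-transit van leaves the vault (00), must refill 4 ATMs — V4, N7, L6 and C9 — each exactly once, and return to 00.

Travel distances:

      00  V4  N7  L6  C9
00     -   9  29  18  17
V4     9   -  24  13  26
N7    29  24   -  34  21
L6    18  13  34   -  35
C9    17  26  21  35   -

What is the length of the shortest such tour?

With 4 stops there are 4!/2 = 12 distinct round trips (a route and its reverse cost the same).
00-V4-N7-L6-C9-00: 9+24+34+35+17 = 119
00-V4-N7-C9-L6-00: 9+24+21+35+18 = 107
00-V4-L6-N7-C9-00: 9+13+34+21+17 = 94
00-V4-L6-C9-N7-00: 9+13+35+21+29 = 107
00-V4-C9-N7-L6-00: 9+26+21+34+18 = 108
00-V4-C9-L6-N7-00: 9+26+35+34+29 = 133
00-N7-V4-L6-C9-00: 29+24+13+35+17 = 118
00-N7-V4-C9-L6-00: 29+24+26+35+18 = 132
00-N7-L6-V4-C9-00: 29+34+13+26+17 = 119
00-N7-C9-V4-L6-00: 29+21+26+13+18 = 107
00-L6-V4-N7-C9-00: 18+13+24+21+17 = 93
00-L6-N7-V4-C9-00: 18+34+24+26+17 = 119
The minimum is 93.
One optimal route: 00 → L6 → V4 → N7 → C9 → 00 (or its reverse).

93 — the shortest possible round trip.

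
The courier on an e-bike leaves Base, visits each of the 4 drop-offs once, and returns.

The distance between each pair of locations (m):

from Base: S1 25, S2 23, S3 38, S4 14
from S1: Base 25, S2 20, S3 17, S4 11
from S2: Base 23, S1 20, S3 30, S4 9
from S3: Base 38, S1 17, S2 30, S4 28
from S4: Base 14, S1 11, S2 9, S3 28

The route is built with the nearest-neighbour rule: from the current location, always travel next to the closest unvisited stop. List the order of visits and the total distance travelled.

From Base: distances to unvisited — S4=14, S2=23, S1=25, S3=38. Nearest is S4 (14).
From S4: distances to unvisited — S2=9, S1=11, S3=28. Nearest is S2 (9).
From S2: distances to unvisited — S1=20, S3=30. Nearest is S1 (20).
From S1: distances to unvisited — S3=17. Nearest is S3 (17).
Return S3→Base: 38.
Total = 14 + 9 + 20 + 17 + 38 = 98.

Total distance 98 m via the nearest-neighbour route Base → S4 → S2 → S1 → S3 → Base.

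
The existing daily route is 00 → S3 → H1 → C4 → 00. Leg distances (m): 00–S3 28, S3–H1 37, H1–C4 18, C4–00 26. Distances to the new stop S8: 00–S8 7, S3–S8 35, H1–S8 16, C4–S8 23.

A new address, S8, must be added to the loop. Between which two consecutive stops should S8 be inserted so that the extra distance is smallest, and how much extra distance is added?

Insertion cost between consecutive stops i–j is d(i,S8) + d(S8,j) − d(i,j):
  between 00 and S3: 7 + 35 − 28 = 14
  between S3 and H1: 35 + 16 − 37 = 14
  between H1 and C4: 16 + 23 − 18 = 21
  between C4 and 00: 23 + 7 − 26 = 4
Cheapest insertion is between C4 and 00, adding 4.
New total = 109 + 4 = 113.

+4 m — insert S8 between C4 and 00.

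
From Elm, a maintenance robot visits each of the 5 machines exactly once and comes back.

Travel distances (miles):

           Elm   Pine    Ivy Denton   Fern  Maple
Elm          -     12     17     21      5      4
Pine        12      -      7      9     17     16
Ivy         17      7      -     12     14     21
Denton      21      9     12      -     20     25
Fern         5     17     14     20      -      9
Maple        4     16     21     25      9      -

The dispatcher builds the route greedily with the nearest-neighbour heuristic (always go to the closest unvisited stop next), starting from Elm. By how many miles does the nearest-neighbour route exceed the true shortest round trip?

Elm: Maple=4, Fern=5, Pine=12, Ivy=17, Denton=21 ⇒ Maple
Maple: Fern=9, Pine=16, Ivy=21, Denton=25 ⇒ Fern
Fern: Ivy=14, Pine=17, Denton=20 ⇒ Ivy
Ivy: Pine=7, Denton=12 ⇒ Pine
Pine: Denton=9 ⇒ Denton
NN route Elm → Maple → Fern → Ivy → Pine → Denton → Elm costs 64.
Optimal: Elm → Pine → Denton → Ivy → Fern → Maple → Elm costs 60 (by enumerating all 60 distinct tours).
Excess = 64 − 60 = 4.

4 miles longer than the optimal tour.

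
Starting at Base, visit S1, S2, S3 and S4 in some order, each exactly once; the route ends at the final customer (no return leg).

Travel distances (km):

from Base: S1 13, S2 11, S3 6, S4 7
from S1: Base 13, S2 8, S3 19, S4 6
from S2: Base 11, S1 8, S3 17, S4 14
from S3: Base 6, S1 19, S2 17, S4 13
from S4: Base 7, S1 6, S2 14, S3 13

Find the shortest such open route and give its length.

Shortest open route: 33 km.

There are 4! = 24 possible orderings.
Base → S1 → S2 → S3 → S4: 13+8+17+13 = 51
Base → S1 → S2 → S4 → S3: 13+8+14+13 = 48
Base → S1 → S3 → S2 → S4: 13+19+17+14 = 63
Base → S1 → S3 → S4 → S2: 13+19+13+14 = 59
Base → S1 → S4 → S2 → S3: 13+6+14+17 = 50
Base → S1 → S4 → S3 → S2: 13+6+13+17 = 49
Base → S2 → S1 → S3 → S4: 11+8+19+13 = 51
Base → S2 → S1 → S4 → S3: 11+8+6+13 = 38
Base → S2 → S3 → S1 → S4: 11+17+19+6 = 53
Base → S2 → S3 → S4 → S1: 11+17+13+6 = 47
Base → S2 → S4 → S1 → S3: 11+14+6+19 = 50
Base → S2 → S4 → S3 → S1: 11+14+13+19 = 57
Base → S3 → S1 → S2 → S4: 6+19+8+14 = 47
Base → S3 → S1 → S4 → S2: 6+19+6+14 = 45
… (10 more)
Base → S3 → S4 → S1 → S2: 6+13+6+8 = 33  ← best
The minimum is 33.
One shortest path: Base → S3 → S4 → S1 → S2.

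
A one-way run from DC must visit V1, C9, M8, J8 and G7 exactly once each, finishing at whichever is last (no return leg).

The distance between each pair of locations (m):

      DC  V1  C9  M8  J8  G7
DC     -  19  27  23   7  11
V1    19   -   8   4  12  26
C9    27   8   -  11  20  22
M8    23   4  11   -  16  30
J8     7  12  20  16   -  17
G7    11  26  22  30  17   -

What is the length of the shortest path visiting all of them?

There are 5! = 120 possible orderings.
DC - V1 - C9 - M8 - J8 - G7: 19+8+11+16+17 = 71
DC - V1 - C9 - M8 - G7 - J8: 19+8+11+30+17 = 85
DC - V1 - C9 - J8 - M8 - G7: 19+8+20+16+30 = 93
DC - V1 - C9 - J8 - G7 - M8: 19+8+20+17+30 = 94
DC - V1 - C9 - G7 - M8 - J8: 19+8+22+30+16 = 95
DC - V1 - C9 - G7 - J8 - M8: 19+8+22+17+16 = 82
DC - V1 - M8 - C9 - J8 - G7: 19+4+11+20+17 = 71
DC - V1 - M8 - C9 - G7 - J8: 19+4+11+22+17 = 73
DC - V1 - M8 - J8 - C9 - G7: 19+4+16+20+22 = 81
DC - V1 - M8 - J8 - G7 - C9: 19+4+16+17+22 = 78
DC - V1 - M8 - G7 - C9 - J8: 19+4+30+22+20 = 95
DC - V1 - M8 - G7 - J8 - C9: 19+4+30+17+20 = 90
DC - V1 - J8 - C9 - M8 - G7: 19+12+20+11+30 = 92
DC - V1 - J8 - C9 - G7 - M8: 19+12+20+22+30 = 103
… (106 more)
DC - G7 - J8 - V1 - M8 - C9: 11+17+12+4+11 = 55  ← best
The minimum is 55.
One shortest path: DC → G7 → J8 → V1 → M8 → C9.

Shortest open route: 55 m.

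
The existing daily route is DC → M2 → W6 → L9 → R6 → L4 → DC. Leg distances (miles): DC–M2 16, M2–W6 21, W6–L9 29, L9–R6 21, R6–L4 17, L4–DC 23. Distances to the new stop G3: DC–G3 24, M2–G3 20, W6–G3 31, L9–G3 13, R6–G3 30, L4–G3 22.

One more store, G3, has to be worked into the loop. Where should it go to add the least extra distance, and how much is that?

Adding 15 miles by placing G3 on the W6–L9 leg.

Insertion cost between consecutive stops i–j is d(i,G3) + d(G3,j) − d(i,j):
  between DC and M2: 24 + 20 − 16 = 28
  between M2 and W6: 20 + 31 − 21 = 30
  between W6 and L9: 31 + 13 − 29 = 15
  between L9 and R6: 13 + 30 − 21 = 22
  between R6 and L4: 30 + 22 − 17 = 35
  between L4 and DC: 22 + 24 − 23 = 23
Cheapest insertion is between W6 and L9, adding 15.
New total = 127 + 15 = 142.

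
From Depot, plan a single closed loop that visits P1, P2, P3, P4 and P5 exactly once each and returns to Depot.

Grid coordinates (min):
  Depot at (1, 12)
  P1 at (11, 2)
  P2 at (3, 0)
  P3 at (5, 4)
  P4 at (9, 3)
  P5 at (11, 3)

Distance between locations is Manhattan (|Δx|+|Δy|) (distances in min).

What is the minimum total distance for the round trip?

Minimum total distance: 44 min.

With 5 stops there are 5!/2 = 60 distinct round trips (a route and its reverse cost the same).
Depot-P1-P2-P3-P4-P5-Depot: 20+10+6+5+2+19 = 62
Depot-P1-P2-P3-P5-P4-Depot: 20+10+6+7+2+17 = 62
Depot-P1-P2-P4-P3-P5-Depot: 20+10+9+5+7+19 = 70
Depot-P1-P2-P4-P5-P3-Depot: 20+10+9+2+7+12 = 60
Depot-P1-P2-P5-P3-P4-Depot: 20+10+11+7+5+17 = 70
Depot-P1-P2-P5-P4-P3-Depot: 20+10+11+2+5+12 = 60
Depot-P1-P3-P2-P4-P5-Depot: 20+8+6+9+2+19 = 64
Depot-P1-P3-P2-P5-P4-Depot: 20+8+6+11+2+17 = 64
Depot-P1-P3-P4-P2-P5-Depot: 20+8+5+9+11+19 = 72
Depot-P1-P3-P4-P5-P2-Depot: 20+8+5+2+11+14 = 60
Depot-P1-P3-P5-P2-P4-Depot: 20+8+7+11+9+17 = 72
Depot-P1-P3-P5-P4-P2-Depot: 20+8+7+2+9+14 = 60
Depot-P1-P4-P2-P3-P5-Depot: 20+3+9+6+7+19 = 64
Depot-P1-P4-P2-P5-P3-Depot: 20+3+9+11+7+12 = 62
… (46 more)
Depot-P2-P1-P5-P4-P3-Depot: 14+10+1+2+5+12 = 44  ← best
The minimum is 44.
One optimal route: Depot → P2 → P1 → P5 → P4 → P3 → Depot (or its reverse).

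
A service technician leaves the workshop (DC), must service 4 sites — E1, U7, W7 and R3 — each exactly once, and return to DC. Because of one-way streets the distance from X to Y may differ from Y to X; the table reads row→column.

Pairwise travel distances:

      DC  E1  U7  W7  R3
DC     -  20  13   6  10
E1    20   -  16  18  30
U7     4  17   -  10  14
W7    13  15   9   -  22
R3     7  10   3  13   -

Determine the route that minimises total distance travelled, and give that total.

DC - E1 - U7 - W7 - R3 - DC: 20+16+10+22+7 = 75
DC - E1 - U7 - R3 - W7 - DC: 20+16+14+13+13 = 76
DC - E1 - W7 - U7 - R3 - DC: 20+18+9+14+7 = 68
DC - E1 - W7 - R3 - U7 - DC: 20+18+22+3+4 = 67
DC - E1 - R3 - U7 - W7 - DC: 20+30+3+10+13 = 76
DC - E1 - R3 - W7 - U7 - DC: 20+30+13+9+4 = 76
DC - U7 - E1 - W7 - R3 - DC: 13+17+18+22+7 = 77
DC - U7 - E1 - R3 - W7 - DC: 13+17+30+13+13 = 86
DC - U7 - W7 - E1 - R3 - DC: 13+10+15+30+7 = 75
DC - U7 - W7 - R3 - E1 - DC: 13+10+22+10+20 = 75
DC - U7 - R3 - E1 - W7 - DC: 13+14+10+18+13 = 68
DC - U7 - R3 - W7 - E1 - DC: 13+14+13+15+20 = 75
DC - W7 - E1 - U7 - R3 - DC: 6+15+16+14+7 = 58
DC - W7 - E1 - R3 - U7 - DC: 6+15+30+3+4 = 58
… (10 more)
DC - R3 - E1 - W7 - U7 - DC: 10+10+18+9+4 = 51  ← best
The minimum is 51.
One optimal route: DC → R3 → E1 → W7 → U7 → DC.

51 — the shortest possible round trip.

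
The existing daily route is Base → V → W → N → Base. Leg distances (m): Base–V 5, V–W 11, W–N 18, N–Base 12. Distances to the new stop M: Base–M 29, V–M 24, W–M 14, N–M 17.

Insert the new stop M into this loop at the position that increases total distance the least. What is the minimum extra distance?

Insertion cost between consecutive stops i–j is d(i,M) + d(M,j) − d(i,j):
  between Base and V: 29 + 24 − 5 = 48
  between V and W: 24 + 14 − 11 = 27
  between W and N: 14 + 17 − 18 = 13
  between N and Base: 17 + 29 − 12 = 34
Cheapest insertion is between W and N, adding 13.
New total = 46 + 13 = 59.

+13 m — insert M between W and N.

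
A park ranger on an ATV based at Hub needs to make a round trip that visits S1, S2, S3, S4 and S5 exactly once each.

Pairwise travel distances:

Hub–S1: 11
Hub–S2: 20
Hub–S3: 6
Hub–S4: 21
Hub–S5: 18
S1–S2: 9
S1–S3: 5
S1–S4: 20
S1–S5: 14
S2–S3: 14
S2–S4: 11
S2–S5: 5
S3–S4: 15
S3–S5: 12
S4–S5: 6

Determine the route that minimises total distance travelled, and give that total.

With 5 stops there are 5!/2 = 60 distinct round trips (a route and its reverse cost the same).
Hub - S1 - S2 - S3 - S4 - S5 - Hub: 11+9+14+15+6+18 = 73
Hub - S1 - S2 - S3 - S5 - S4 - Hub: 11+9+14+12+6+21 = 73
Hub - S1 - S2 - S4 - S3 - S5 - Hub: 11+9+11+15+12+18 = 76
Hub - S1 - S2 - S4 - S5 - S3 - Hub: 11+9+11+6+12+6 = 55
Hub - S1 - S2 - S5 - S3 - S4 - Hub: 11+9+5+12+15+21 = 73
Hub - S1 - S2 - S5 - S4 - S3 - Hub: 11+9+5+6+15+6 = 52
Hub - S1 - S3 - S2 - S4 - S5 - Hub: 11+5+14+11+6+18 = 65
Hub - S1 - S3 - S2 - S5 - S4 - Hub: 11+5+14+5+6+21 = 62
Hub - S1 - S3 - S4 - S2 - S5 - Hub: 11+5+15+11+5+18 = 65
Hub - S1 - S3 - S4 - S5 - S2 - Hub: 11+5+15+6+5+20 = 62
Hub - S1 - S3 - S5 - S2 - S4 - Hub: 11+5+12+5+11+21 = 65
Hub - S1 - S3 - S5 - S4 - S2 - Hub: 11+5+12+6+11+20 = 65
Hub - S1 - S4 - S2 - S3 - S5 - Hub: 11+20+11+14+12+18 = 86
Hub - S1 - S4 - S2 - S5 - S3 - Hub: 11+20+11+5+12+6 = 65
… (46 more)
The minimum is 52.
One optimal route: Hub → S1 → S2 → S5 → S4 → S3 → Hub (or its reverse).

52 — the shortest possible round trip.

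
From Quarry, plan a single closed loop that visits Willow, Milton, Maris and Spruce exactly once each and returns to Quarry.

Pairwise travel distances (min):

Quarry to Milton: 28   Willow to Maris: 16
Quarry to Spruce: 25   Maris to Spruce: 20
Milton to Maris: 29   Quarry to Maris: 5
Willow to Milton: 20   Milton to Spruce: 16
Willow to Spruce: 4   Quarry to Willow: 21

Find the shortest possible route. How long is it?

69 min — the shortest possible round trip.

Quarry - Willow - Milton - Maris - Spruce - Quarry: 21+20+29+20+25 = 115
Quarry - Willow - Milton - Spruce - Maris - Quarry: 21+20+16+20+5 = 82
Quarry - Willow - Maris - Milton - Spruce - Quarry: 21+16+29+16+25 = 107
Quarry - Willow - Maris - Spruce - Milton - Quarry: 21+16+20+16+28 = 101
Quarry - Willow - Spruce - Milton - Maris - Quarry: 21+4+16+29+5 = 75
Quarry - Willow - Spruce - Maris - Milton - Quarry: 21+4+20+29+28 = 102
Quarry - Milton - Willow - Maris - Spruce - Quarry: 28+20+16+20+25 = 109
Quarry - Milton - Willow - Spruce - Maris - Quarry: 28+20+4+20+5 = 77
Quarry - Milton - Maris - Willow - Spruce - Quarry: 28+29+16+4+25 = 102
Quarry - Milton - Spruce - Willow - Maris - Quarry: 28+16+4+16+5 = 69
Quarry - Maris - Willow - Milton - Spruce - Quarry: 5+16+20+16+25 = 82
Quarry - Maris - Milton - Willow - Spruce - Quarry: 5+29+20+4+25 = 83
The minimum is 69.
One optimal route: Quarry → Milton → Spruce → Willow → Maris → Quarry (or its reverse).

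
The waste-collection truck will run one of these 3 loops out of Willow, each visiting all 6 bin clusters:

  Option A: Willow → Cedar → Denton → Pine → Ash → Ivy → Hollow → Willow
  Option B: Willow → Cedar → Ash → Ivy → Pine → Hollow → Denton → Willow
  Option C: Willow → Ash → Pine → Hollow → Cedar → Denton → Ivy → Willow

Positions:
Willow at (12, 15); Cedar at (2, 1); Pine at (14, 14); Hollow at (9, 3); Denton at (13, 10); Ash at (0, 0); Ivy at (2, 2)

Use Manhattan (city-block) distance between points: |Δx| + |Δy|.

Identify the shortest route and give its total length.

Shortest is Option B, total 88.

Option A: 24 + 20 + 5 + 28 + 4 + 8 + 15 = 104
Option B: 24 + 3 + 4 + 24 + 16 + 11 + 6 = 88
Option C: 27 + 28 + 16 + 9 + 20 + 19 + 23 = 142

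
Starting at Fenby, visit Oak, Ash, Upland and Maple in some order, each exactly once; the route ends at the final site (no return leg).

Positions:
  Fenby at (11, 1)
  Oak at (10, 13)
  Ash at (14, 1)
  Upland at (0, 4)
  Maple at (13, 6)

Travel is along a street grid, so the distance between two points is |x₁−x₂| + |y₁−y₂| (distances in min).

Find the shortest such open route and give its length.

38 min — the minimum one-way total.

There are 4! = 24 possible orderings.
Fenby - Oak - Ash - Upland - Maple: 13+16+17+15 = 61
Fenby - Oak - Ash - Maple - Upland: 13+16+6+15 = 50
Fenby - Oak - Upland - Ash - Maple: 13+19+17+6 = 55
Fenby - Oak - Upland - Maple - Ash: 13+19+15+6 = 53
Fenby - Oak - Maple - Ash - Upland: 13+10+6+17 = 46
Fenby - Oak - Maple - Upland - Ash: 13+10+15+17 = 55
Fenby - Ash - Oak - Upland - Maple: 3+16+19+15 = 53
Fenby - Ash - Oak - Maple - Upland: 3+16+10+15 = 44
Fenby - Ash - Upland - Oak - Maple: 3+17+19+10 = 49
Fenby - Ash - Upland - Maple - Oak: 3+17+15+10 = 45
Fenby - Ash - Maple - Oak - Upland: 3+6+10+19 = 38
Fenby - Ash - Maple - Upland - Oak: 3+6+15+19 = 43
Fenby - Upland - Oak - Ash - Maple: 14+19+16+6 = 55
Fenby - Upland - Oak - Maple - Ash: 14+19+10+6 = 49
… (10 more)
The minimum is 38.
One shortest path: Fenby → Ash → Maple → Oak → Upland.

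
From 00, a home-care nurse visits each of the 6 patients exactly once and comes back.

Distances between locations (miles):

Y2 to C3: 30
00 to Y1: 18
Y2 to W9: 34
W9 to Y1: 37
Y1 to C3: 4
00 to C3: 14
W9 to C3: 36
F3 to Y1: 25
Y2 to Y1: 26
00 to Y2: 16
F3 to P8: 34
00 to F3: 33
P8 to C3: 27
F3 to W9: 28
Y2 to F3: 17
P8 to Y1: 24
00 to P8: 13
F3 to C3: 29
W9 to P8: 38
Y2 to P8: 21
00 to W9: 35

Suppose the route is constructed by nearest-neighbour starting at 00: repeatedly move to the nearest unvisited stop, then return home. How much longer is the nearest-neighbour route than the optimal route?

The nearest-neighbour route is 17 miles longer than optimal.

From 00: P8=13, C3=14, Y2=16, Y1=18, F3=33, W9=35 → choose P8 (13).
From P8: Y2=21, Y1=24, C3=27, F3=34, W9=38 → choose Y2 (21).
From Y2: F3=17, Y1=26, C3=30, W9=34 → choose F3 (17).
From F3: Y1=25, W9=28, C3=29 → choose Y1 (25).
From Y1: C3=4, W9=37 → choose C3 (4).
From C3: W9=36 → choose W9 (36).
NN route 00 → P8 → Y2 → F3 → Y1 → C3 → W9 → 00 costs 151.
Optimal: 00 → P8 → Y2 → F3 → W9 → Y1 → C3 → 00 costs 134 (by enumerating all 360 distinct tours).
Excess = 151 − 134 = 17.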